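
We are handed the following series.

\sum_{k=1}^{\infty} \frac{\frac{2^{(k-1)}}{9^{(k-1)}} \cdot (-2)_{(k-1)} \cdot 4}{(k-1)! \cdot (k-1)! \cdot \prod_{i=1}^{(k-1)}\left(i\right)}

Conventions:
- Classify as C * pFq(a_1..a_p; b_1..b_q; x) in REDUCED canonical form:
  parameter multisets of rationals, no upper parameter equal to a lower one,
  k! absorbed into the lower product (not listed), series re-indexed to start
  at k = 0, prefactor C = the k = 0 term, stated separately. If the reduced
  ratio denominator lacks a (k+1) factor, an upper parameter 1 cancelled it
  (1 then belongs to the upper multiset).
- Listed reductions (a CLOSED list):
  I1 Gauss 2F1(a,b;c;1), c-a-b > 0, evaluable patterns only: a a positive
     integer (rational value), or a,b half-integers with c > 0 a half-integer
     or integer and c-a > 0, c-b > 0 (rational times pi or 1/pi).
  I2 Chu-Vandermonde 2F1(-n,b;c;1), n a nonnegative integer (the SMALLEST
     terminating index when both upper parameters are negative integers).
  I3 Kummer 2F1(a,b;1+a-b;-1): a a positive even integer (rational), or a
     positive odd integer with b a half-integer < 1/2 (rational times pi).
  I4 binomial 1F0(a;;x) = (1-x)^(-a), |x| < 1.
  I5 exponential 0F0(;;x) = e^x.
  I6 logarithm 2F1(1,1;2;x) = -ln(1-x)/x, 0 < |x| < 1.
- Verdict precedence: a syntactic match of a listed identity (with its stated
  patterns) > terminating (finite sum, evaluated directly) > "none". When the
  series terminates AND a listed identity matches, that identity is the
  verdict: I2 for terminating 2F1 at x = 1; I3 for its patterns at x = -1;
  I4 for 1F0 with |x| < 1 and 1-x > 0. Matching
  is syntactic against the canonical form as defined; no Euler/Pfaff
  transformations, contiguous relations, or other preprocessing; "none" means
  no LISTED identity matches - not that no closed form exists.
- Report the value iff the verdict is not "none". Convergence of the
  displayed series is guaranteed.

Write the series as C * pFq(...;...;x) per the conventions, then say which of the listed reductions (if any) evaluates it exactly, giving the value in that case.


With C = 4: the canonical form is 1F2(-2; 1, 1; \frac{2}{9}). Verdict: terminating (-2 upstairs). 3 nonzero terms in all; added directly. Its exact value is \frac{184}{81}.

Key step: x = \frac{2}{9} and the lower running product (C = 4) is a rising factorial.
Consecutive-term ratio: r(k) = \frac{2}{9} * (k-2) / [(k+1) (k+1) (k+1)] - rational in k, leading ratio \frac{2}{9}; with t_0 = 4, classification follows.


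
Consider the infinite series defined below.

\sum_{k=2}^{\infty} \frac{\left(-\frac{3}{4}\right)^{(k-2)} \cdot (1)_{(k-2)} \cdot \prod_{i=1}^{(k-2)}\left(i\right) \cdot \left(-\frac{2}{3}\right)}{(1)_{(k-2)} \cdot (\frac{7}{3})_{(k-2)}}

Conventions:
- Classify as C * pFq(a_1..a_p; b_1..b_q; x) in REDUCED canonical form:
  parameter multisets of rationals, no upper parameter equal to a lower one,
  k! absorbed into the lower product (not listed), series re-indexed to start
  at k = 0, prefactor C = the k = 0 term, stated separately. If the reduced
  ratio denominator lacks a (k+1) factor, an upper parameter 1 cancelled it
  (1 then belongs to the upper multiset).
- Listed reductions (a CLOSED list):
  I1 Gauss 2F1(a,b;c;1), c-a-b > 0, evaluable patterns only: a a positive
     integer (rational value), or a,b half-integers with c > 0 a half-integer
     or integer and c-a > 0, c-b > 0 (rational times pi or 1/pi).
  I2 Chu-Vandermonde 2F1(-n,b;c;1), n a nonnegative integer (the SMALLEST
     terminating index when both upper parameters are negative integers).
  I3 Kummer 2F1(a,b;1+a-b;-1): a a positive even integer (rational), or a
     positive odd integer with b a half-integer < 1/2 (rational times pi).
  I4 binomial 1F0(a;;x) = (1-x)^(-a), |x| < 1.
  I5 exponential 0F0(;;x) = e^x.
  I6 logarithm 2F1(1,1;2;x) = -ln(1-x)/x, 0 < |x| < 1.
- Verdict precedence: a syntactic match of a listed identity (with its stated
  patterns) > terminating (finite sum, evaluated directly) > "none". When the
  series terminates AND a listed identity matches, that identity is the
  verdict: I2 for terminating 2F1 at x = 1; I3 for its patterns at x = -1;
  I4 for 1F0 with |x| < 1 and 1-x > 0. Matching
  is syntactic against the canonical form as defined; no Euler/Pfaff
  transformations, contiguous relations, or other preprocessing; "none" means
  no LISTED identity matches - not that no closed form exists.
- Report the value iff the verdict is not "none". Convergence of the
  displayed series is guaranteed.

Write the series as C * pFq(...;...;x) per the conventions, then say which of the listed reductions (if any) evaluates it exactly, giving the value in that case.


Classification (C = -\frac{2}{3}): 2F1 with upper {1, 1}, lower {\frac{7}{3}}, argument x = -\frac{3}{4}. Verdict: none. Every listed pattern misses the 2F1 form at -\frac{3}{4}, upper {1, 1}.

First insight: x = -\frac{3}{4} and (1)_k (prefactor -2/3) is k! itself.
Term ratio: r(k) = -\frac{3}{4} * (k+1) (k+1) / [(k+\frac{7}{3}) (k+1)] ; factor over Q: parameters, x = -\frac{3}{4}, and C = -\frac{2}{3}.


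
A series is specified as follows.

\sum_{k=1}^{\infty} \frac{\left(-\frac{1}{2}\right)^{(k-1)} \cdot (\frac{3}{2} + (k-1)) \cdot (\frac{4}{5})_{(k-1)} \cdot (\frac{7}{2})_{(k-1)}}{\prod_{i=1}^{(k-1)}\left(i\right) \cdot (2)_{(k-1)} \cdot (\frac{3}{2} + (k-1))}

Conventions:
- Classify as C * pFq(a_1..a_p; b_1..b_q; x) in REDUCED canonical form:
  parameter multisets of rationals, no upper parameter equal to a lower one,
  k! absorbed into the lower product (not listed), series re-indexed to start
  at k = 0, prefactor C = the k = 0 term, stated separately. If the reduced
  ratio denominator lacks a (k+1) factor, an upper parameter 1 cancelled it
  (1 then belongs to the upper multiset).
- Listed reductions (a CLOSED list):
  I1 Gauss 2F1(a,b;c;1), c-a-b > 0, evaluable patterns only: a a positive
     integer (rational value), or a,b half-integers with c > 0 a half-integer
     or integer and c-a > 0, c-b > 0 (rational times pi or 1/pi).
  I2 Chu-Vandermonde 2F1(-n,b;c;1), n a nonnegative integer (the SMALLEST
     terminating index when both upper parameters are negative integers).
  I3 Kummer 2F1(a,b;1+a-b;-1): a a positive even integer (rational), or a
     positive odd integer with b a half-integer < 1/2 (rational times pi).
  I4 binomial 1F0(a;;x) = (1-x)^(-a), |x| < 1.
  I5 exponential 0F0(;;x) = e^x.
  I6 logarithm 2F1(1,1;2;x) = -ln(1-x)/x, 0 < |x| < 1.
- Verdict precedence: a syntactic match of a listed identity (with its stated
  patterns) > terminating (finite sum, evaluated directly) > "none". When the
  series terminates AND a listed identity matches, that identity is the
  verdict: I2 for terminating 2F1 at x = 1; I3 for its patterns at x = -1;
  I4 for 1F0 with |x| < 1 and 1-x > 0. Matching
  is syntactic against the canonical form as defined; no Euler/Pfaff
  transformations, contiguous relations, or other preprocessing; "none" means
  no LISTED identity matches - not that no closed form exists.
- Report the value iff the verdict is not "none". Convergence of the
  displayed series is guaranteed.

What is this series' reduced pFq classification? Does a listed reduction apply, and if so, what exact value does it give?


x = -\frac{1}{2} here; the reduced form reads 2F1, upper {\frac{4}{5}, \frac{7}{2}}, lower {2}, C = 1. Verdict: none. A 2F1 with upper {\frac{4}{5}, \frac{7}{2}} fits none of I1-I6 at x = -\frac{1}{2}; the sum runs forever.

First insight: t_0 being 1, k + 3/2 divides numerator and denominator alike; C = 1 after cancelling.
Consecutive-term ratio: r(k) = -\frac{1}{2} * (k+\frac{4}{5}) (k+\frac{7}{2}) / [(k+2) (k+1)] - rational in k, leading ratio -\frac{1}{2}; with t_0 = 1, classification follows.


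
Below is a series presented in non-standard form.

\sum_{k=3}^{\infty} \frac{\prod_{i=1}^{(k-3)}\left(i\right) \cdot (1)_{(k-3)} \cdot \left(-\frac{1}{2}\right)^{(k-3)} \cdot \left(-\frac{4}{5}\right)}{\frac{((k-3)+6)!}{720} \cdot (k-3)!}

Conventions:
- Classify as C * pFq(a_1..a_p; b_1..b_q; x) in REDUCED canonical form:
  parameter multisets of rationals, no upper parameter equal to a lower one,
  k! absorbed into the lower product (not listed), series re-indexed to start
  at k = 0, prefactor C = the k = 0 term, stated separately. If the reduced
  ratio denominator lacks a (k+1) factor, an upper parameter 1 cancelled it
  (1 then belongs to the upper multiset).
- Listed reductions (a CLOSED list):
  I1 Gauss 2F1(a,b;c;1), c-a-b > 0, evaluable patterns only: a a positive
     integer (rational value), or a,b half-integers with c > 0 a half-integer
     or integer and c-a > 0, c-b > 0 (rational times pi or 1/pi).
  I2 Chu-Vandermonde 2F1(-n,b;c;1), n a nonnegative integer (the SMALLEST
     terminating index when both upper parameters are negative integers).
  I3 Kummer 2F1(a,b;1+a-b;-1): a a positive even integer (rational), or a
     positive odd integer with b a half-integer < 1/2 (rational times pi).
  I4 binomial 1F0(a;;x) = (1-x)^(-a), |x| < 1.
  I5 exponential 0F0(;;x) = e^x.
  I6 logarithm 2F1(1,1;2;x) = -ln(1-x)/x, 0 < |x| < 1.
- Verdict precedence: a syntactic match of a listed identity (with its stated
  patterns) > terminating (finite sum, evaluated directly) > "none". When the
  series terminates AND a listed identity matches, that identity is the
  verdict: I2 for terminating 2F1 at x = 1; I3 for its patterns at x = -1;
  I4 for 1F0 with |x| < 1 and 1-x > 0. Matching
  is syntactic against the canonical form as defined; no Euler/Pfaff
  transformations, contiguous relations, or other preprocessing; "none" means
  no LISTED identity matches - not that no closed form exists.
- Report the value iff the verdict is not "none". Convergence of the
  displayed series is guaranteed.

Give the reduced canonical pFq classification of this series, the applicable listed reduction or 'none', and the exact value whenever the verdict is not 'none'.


With C = -\frac{4}{5}: the canonical form is 2F1(1, 1; 7; -\frac{1}{2}). Verdict: none - this 2F1 at x = -\frac{1}{2} matches no listed pattern, and upper {1, 1} holds no stopper.

Key observation: t_0 = -\frac{4}{5} here, and the running product (prefactor -4/5) telescopes to a rising factorial.
Step ratio: r(k) = -\frac{1}{2} * (k+1) (k+1) / [(k+7) (k+1)] - poly over poly, x = -\frac{1}{2} from leading terms; C = -\frac{4}{5} at k = 0.


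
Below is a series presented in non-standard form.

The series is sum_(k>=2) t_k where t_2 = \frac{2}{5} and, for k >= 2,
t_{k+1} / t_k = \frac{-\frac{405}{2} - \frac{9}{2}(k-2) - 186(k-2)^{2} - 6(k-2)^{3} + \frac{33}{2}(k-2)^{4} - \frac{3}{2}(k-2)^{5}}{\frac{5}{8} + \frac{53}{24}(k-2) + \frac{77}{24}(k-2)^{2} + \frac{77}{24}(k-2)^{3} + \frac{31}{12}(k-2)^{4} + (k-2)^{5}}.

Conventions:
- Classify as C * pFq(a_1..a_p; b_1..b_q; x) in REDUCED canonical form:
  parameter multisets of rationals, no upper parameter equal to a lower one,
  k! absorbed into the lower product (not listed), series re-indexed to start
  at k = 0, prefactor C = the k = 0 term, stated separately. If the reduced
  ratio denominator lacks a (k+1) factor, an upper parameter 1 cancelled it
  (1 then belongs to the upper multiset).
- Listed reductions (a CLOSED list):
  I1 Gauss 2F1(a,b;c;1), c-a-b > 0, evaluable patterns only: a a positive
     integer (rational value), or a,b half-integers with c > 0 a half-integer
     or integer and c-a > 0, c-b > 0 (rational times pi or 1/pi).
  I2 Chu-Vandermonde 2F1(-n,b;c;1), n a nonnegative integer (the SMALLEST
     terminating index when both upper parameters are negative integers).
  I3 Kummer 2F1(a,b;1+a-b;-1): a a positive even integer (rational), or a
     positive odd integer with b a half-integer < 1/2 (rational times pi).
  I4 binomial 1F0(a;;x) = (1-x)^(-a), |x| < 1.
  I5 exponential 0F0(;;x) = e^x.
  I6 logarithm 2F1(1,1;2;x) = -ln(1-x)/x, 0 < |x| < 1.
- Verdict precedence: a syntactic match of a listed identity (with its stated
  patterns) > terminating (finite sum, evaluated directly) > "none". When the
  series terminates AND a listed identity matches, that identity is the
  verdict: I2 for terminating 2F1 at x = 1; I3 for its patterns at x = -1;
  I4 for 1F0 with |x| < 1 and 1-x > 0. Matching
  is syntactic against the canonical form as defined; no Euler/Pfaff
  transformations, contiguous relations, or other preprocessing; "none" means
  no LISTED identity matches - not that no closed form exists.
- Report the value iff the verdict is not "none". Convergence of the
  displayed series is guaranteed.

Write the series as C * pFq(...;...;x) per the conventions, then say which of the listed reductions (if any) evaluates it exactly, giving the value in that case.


Structural cue: with t_0 = \frac{2}{5}, the expanded ratio factors over Q; C = 2/5, x = -3/2, roots give parameters.
Consecutive-term ratio: r(k) = -\frac{3}{2} * (k-9) (k-5) (k+3) / [(k+\frac{3}{4}) (k+\frac{5}{6}) (k+1)] - rational in k, leading ratio -\frac{3}{2}; with t_0 = \frac{2}{5}, classification follows.

Classification (C = \frac{2}{5}): 3F2 with upper {-9, -5, 3}, lower {\frac{3}{4}, \frac{5}{6}}, argument x = -\frac{3}{2}. Verdict: terminating at k = 5: the factor (-5)_k kills every later term; summing the 6 survivors is exact. Its exact value is \frac{168648551402}{39669245}.


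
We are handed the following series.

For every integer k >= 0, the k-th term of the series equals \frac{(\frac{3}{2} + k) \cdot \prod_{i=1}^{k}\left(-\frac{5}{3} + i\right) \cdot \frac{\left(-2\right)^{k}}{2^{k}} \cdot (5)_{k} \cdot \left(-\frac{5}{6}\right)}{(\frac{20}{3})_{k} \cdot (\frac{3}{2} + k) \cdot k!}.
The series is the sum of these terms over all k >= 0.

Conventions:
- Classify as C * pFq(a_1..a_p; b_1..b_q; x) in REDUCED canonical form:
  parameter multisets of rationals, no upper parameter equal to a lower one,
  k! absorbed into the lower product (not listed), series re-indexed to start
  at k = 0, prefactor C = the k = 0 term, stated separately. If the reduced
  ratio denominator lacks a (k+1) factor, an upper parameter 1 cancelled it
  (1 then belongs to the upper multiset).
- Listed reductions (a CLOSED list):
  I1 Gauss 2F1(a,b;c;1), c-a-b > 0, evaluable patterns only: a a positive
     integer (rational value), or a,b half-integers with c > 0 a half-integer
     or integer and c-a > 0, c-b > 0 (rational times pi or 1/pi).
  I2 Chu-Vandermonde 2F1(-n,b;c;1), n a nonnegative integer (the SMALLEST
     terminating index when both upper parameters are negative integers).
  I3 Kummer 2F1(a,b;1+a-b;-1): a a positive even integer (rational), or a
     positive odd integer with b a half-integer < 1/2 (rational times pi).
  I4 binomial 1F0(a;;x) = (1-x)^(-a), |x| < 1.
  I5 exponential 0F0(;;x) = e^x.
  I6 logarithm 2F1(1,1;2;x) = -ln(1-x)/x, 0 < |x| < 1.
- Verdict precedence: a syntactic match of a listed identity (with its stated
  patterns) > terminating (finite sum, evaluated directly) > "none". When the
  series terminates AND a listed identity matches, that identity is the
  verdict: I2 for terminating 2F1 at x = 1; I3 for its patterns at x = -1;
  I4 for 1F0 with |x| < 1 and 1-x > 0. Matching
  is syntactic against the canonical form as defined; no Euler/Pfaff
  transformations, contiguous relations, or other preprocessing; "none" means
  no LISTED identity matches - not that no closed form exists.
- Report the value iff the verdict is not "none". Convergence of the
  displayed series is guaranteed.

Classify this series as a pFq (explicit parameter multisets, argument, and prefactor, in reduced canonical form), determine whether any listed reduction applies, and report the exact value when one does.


The series (x = -1) is 2F1: upper {-\frac{2}{3}, 5}, lower {\frac{20}{3}}, prefactor -\frac{5}{6}. Verdict: no listed reduction: x = -1 and upper {-\frac{2}{3}, 5} fail every I1-I6 pattern.

Structural cue: t_0 being -\frac{5}{6}, the two k-th powers (prefactor -5/6) combine into one argument.
Term ratio: r(k) = -1 * (k-\frac{2}{3}) (k+5) / [(k+\frac{20}{3}) (k+1)] - rational in k. x = -1; t_0 = -\frac{5}{6}; negate the roots.


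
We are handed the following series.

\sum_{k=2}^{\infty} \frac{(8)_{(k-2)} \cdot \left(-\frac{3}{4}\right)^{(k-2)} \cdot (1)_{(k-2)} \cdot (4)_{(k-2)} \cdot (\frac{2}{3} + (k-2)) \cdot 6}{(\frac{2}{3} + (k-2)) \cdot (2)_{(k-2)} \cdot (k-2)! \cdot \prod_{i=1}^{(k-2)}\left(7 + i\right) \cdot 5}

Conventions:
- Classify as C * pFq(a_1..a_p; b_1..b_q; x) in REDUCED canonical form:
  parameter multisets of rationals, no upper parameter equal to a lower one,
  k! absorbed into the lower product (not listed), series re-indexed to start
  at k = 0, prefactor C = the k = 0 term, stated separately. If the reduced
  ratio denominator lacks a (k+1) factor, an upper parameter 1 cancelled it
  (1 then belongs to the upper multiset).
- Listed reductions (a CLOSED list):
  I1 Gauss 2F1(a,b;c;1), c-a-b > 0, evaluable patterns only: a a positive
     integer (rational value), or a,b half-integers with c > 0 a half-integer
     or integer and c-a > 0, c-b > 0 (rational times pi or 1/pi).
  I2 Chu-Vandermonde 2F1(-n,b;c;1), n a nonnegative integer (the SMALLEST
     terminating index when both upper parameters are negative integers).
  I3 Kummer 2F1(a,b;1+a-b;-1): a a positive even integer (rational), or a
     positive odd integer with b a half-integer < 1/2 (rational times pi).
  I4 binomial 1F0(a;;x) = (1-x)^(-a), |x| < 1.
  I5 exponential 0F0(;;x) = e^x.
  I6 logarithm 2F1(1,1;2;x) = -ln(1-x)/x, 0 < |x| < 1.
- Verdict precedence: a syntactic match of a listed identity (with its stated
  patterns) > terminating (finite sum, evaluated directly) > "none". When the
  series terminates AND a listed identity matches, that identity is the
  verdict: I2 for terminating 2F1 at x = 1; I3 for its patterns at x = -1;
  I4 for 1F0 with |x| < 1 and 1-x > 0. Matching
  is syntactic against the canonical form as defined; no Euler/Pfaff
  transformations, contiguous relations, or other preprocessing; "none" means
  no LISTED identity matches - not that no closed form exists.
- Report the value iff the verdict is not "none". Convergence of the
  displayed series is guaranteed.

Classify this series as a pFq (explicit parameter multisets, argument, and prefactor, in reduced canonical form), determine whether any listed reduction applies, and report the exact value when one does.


The series (x = -\frac{3}{4}) is 2F1: upper {1, 4}, lower {2}, prefactor \frac{6}{5}. Verdict: none - at argument -\frac{3}{4} the multisets {1, 4} ; {2} match no listed identity.

Key step: t_0 being \frac{6}{5}, the constant factors (C = 6/5) combine into one prefactor.
Term ratio: r(k) = -\frac{3}{4} * (k+1) (k+4) / [(k+2) (k+1)] ; factor over Q: parameters, x = -\frac{3}{4}, and C = \frac{6}{5}.


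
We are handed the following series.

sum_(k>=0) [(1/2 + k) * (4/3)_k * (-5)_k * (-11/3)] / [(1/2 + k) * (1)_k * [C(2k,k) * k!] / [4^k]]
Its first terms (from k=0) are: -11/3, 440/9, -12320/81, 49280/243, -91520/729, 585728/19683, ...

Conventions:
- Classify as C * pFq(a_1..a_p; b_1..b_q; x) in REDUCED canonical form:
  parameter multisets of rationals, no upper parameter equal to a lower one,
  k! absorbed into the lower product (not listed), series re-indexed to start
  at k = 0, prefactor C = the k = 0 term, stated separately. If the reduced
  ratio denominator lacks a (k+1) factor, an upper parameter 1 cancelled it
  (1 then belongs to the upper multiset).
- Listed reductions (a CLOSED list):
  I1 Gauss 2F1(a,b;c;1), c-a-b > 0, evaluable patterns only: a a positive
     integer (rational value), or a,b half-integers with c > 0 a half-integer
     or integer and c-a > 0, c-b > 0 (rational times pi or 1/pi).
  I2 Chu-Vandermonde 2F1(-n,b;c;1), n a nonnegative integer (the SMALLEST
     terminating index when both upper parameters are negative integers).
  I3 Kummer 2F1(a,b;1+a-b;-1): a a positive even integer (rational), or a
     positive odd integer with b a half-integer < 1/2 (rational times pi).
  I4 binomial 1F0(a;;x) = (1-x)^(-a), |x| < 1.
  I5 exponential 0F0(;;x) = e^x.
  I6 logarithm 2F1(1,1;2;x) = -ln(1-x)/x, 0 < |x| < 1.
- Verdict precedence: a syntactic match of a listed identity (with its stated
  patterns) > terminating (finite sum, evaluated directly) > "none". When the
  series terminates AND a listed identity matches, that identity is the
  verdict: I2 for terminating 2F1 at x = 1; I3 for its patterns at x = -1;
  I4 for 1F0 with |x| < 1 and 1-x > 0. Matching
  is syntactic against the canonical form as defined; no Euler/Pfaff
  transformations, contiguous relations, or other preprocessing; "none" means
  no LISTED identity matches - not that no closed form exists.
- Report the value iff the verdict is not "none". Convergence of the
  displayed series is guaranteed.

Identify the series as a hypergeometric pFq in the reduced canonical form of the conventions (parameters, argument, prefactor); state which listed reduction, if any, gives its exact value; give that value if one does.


Classification (C = -11/3): 2F1 with upper {-5, 4/3}, lower {1/2}, argument x = 1. Verdict: Chu-Vandermonde (I2) fires (terminating 2F1 at x = 1 with n = 5, b = 4/3, c = 1/2). Sum: 2717/19683.

Structural cue: x = 1 and (1)_k (prefactor -11/3) is k! itself.
Step ratio: r(k) = 1 * (k-5) (k+4/3) / [(k+1/2) (k+1)] - rational in k, leading ratio 1; with t_0 = -11/3, classification follows.


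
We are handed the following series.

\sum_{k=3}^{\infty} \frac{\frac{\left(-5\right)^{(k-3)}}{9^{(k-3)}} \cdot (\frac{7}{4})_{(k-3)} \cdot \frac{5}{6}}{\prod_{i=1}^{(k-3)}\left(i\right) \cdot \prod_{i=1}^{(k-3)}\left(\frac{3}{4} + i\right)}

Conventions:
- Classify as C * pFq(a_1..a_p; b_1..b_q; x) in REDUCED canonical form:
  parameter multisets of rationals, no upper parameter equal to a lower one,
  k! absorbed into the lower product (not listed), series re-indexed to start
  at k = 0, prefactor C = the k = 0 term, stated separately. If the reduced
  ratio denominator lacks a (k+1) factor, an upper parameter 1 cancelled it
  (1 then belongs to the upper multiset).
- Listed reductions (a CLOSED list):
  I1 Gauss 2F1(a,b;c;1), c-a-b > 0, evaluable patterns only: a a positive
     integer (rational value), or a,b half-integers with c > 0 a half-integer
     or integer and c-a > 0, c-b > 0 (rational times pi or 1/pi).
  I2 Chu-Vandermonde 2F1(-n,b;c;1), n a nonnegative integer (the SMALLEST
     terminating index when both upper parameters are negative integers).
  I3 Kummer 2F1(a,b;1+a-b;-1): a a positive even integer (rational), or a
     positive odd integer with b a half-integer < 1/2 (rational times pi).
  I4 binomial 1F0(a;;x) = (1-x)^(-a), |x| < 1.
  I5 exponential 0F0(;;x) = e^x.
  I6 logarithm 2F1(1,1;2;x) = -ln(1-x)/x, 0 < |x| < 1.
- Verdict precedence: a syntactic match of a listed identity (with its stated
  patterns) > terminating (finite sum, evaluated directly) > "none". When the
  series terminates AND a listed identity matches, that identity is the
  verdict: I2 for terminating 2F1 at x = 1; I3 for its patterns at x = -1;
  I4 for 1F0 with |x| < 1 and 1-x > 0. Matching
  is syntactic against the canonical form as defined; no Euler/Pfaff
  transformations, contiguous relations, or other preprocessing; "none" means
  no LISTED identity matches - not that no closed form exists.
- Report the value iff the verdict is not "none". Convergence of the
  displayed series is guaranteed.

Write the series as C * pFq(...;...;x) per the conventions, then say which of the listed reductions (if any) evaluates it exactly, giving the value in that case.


At argument -\frac{5}{9}: a 0F0 with upper {-}, lower {-}, scaled by C = \frac{5}{6}. Verdict: exponential (I5) fires (the 0F0 exponential series at x = -\frac{5}{9}). Exact value: \frac{5}{6} \cdot e^{-\frac{5}{9}}.

Key observation: with t_0 = \frac{5}{6}, the lower running product (C = 5/6, x = -5/9) is a rising factorial.
Ratio: r(k) = -\frac{5}{9} * 1 / [(k+1)] - rational in k, leading ratio -\frac{5}{9}; with t_0 = \frac{5}{6}, classification follows.


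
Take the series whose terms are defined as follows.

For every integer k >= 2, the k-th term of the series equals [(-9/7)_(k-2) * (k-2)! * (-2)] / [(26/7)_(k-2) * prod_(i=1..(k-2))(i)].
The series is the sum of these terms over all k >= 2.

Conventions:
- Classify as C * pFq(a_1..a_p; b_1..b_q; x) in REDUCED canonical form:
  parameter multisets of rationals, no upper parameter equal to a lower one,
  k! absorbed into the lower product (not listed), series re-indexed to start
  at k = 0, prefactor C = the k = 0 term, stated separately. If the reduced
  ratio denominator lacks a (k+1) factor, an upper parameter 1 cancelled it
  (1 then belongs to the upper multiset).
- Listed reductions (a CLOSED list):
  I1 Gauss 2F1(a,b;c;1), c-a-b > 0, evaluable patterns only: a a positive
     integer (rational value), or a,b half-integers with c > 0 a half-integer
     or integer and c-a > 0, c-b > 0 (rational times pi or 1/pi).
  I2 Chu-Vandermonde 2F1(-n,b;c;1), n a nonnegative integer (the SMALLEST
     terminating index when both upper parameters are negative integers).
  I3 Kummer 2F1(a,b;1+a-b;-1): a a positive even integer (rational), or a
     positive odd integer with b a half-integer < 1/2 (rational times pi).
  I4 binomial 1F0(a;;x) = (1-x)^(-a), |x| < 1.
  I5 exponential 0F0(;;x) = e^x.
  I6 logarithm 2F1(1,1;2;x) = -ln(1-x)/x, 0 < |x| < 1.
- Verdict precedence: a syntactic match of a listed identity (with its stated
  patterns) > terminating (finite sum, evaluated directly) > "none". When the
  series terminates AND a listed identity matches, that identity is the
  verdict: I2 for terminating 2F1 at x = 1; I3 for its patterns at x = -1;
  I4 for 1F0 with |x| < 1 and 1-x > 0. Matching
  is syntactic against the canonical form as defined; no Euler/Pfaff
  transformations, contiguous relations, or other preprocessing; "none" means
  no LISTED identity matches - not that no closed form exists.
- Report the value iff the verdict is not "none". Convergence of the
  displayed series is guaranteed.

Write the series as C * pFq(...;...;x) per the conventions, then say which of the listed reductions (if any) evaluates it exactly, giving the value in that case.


x = 1 here; the reduced form reads 2F1, upper {-9/7, 1}, lower {26/7}, C = -2. Verdict at x = 1: Gauss's theorem (I1) matches (x = 1: the Gamma ratio telescopes since c-a-b = 4 > 0 and a = 1 in Z>0). Hence: -19/14.

Key observation: with t_0 = -2, the factorial ratio (prefactor -2) (k+a-1)!/(a-1)! is a rising factorial (a)_k.
Term ratio: r(k) = 1 * (k-9/7) (k+1) / [(k+26/7) (k+1)] - poly over poly, x = 1 from leading terms; C = -2 at k = 0.


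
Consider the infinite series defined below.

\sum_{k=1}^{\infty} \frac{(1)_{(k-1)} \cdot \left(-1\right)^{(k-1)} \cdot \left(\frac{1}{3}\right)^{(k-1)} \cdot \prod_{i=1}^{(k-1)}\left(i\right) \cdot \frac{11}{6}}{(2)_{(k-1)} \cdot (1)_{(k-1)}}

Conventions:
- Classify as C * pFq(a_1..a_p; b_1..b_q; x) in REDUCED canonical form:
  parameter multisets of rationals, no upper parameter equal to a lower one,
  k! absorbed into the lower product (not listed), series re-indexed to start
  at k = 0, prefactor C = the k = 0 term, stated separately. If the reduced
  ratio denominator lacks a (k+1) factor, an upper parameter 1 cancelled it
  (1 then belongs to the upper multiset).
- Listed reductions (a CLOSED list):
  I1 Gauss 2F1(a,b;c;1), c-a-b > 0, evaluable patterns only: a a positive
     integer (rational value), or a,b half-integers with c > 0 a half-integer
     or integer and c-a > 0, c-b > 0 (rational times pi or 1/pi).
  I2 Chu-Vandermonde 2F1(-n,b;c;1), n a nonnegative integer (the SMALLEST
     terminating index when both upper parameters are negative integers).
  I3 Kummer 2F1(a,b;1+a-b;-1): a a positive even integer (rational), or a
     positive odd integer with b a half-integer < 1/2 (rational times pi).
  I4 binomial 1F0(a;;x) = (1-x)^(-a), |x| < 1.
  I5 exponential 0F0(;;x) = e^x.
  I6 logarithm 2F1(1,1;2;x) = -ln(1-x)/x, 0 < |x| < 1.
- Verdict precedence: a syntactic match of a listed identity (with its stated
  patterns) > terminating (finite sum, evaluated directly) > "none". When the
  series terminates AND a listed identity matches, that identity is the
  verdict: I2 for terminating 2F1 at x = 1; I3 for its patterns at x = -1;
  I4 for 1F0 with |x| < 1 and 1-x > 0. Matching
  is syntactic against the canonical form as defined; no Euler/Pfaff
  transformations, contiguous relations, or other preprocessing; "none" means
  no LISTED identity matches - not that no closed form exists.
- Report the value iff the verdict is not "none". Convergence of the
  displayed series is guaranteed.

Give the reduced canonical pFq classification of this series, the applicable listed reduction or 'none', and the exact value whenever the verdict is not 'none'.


Key step: x = -\frac{1}{3} and the running product (C = 11/6, x = -1/3) telescopes to a rising factorial.
Consecutive-term ratio: r(k) = -\frac{1}{3} * (k+1) (k+1) / [(k+2) (k+1)] - rational; roots negated = parameters, x = -\frac{1}{3}, C = \frac{11}{6}.

At argument -\frac{1}{3}: a 2F1 with upper {1, 1}, lower {2}, scaled by C = \frac{11}{6}. Verdict (x = -\frac{1}{3}): the I6 logarithm reduction applies (the logarithm: parameters (1,1;2), x = -\frac{1}{3}). Hence: \frac{11}{2} \cdot \ln\left(\frac{4}{3}\right).


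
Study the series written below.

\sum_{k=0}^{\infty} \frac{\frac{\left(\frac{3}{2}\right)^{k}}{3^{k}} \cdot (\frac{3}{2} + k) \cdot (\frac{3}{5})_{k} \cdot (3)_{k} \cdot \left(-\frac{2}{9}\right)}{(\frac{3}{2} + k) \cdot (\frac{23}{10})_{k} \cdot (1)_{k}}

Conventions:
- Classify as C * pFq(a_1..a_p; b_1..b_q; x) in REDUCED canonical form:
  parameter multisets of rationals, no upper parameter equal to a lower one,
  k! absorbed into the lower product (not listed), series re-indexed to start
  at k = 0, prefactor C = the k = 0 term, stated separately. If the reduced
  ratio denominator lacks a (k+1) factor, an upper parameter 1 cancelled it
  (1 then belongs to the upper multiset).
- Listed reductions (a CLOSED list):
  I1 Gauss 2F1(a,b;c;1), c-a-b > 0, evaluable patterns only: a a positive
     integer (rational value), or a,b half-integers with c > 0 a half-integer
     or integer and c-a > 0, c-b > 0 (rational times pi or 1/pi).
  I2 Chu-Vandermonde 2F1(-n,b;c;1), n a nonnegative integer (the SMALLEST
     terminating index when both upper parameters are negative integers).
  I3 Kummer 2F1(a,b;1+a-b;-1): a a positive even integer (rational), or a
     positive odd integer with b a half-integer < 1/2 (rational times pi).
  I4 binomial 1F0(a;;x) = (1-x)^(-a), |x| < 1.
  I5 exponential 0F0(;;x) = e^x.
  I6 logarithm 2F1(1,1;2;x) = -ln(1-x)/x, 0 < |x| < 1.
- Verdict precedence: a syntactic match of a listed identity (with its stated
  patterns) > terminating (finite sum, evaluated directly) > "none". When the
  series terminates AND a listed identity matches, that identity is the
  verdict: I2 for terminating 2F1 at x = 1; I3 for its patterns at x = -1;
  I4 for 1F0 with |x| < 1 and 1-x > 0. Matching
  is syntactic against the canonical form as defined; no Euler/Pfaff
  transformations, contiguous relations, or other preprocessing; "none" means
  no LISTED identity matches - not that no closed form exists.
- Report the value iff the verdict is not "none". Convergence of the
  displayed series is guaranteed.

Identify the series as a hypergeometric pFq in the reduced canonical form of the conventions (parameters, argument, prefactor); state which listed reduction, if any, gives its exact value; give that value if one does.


This is -\frac{2}{9} * 2F1(\frac{3}{5}, 3; \frac{23}{10}; \frac{1}{2}) in reduced canonical form. Verdict: none here - no I1-I6 shape fits x = \frac{1}{2} with lower {\frac{23}{10}}.

Key step: with t_0 = -\frac{2}{9}, the two k-th powers (C = -2/9, x = 1/2) combine into one argument.
Consecutive-term ratio: r(k) = \frac{1}{2} * (k+\frac{3}{5}) (k+3) / [(k+\frac{23}{10}) (k+1)] - rational in k, leading ratio \frac{1}{2}; with t_0 = -\frac{2}{9}, classification follows.


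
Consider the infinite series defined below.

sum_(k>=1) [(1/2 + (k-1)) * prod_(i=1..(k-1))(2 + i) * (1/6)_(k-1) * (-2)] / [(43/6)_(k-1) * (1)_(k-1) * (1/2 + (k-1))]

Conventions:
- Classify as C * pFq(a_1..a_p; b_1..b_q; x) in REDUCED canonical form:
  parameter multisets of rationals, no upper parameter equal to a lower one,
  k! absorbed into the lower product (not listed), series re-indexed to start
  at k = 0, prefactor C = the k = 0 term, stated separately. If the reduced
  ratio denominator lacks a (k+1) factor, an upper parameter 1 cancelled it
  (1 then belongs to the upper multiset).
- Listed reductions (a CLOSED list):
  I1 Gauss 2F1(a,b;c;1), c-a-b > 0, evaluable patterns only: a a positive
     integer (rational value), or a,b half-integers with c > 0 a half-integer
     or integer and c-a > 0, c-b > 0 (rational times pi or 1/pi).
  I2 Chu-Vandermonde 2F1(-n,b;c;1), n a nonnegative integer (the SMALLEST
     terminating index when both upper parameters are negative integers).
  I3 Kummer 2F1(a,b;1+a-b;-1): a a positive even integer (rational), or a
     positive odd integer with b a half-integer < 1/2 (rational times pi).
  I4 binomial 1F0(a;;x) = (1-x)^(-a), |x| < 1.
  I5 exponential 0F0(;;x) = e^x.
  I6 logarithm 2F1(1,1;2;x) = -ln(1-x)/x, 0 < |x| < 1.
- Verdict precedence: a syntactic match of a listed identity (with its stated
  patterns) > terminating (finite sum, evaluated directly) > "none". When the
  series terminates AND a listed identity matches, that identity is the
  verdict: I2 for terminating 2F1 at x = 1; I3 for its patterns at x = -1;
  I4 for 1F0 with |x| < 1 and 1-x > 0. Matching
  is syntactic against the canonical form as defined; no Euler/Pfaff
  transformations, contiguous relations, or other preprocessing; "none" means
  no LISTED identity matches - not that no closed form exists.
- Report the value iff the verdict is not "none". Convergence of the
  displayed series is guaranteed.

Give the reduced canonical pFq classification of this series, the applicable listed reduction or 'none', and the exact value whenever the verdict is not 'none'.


Reduced: x = 1, 2F1, upper = {1/6, 3}, lower = {43/6}, C = -2. Verdict at x = 1: Gauss's theorem (I1) matches (x = 1: the Gamma ratio telescopes since c-a-b = 4 > 0 and a = 3 in Z>0). Value: -5735/2592.

Key observation: x = 1 and the running product (prefactor -2) telescopes to a rising factorial.
Consecutive-term ratio: r(k) = 1 * (k+1/6) (k+3) / [(k+43/6) (k+1)] - rational; roots negated = parameters, x = 1, C = -2.


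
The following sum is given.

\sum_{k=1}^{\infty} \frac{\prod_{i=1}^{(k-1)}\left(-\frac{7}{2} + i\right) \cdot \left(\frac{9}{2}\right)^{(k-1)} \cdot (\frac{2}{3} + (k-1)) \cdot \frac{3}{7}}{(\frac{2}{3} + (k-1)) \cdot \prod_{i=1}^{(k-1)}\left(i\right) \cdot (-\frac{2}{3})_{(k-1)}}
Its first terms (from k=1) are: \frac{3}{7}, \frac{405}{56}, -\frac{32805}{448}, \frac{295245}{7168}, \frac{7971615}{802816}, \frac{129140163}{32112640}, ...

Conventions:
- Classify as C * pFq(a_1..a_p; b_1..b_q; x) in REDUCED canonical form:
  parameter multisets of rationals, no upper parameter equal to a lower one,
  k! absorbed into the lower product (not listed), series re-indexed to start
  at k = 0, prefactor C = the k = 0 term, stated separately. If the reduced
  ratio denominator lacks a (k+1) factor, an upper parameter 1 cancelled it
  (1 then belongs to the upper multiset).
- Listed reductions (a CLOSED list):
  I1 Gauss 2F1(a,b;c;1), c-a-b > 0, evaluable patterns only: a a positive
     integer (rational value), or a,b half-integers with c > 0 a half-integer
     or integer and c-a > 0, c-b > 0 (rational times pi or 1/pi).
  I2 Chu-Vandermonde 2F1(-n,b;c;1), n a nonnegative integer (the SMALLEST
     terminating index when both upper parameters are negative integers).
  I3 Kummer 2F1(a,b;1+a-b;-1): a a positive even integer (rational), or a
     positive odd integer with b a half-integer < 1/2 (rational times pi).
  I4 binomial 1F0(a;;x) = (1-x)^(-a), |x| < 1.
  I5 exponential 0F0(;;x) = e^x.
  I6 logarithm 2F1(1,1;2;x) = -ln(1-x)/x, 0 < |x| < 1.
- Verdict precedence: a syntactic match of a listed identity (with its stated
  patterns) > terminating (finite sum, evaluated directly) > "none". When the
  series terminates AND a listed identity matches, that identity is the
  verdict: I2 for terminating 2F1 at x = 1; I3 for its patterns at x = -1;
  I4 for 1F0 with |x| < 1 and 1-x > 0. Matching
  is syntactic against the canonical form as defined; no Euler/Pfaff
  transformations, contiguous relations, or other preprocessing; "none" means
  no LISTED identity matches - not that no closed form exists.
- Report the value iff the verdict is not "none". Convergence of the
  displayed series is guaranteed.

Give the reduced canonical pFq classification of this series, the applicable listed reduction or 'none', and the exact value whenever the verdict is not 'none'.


Classification (C = \frac{3}{7}): 1F1 with upper {-\frac{5}{2}}, lower {-\frac{2}{3}}, argument x = \frac{9}{2}. Verdict: none (x = \frac{9}{2}): each listed identity misses the multisets {-\frac{5}{2}} ; {-\frac{2}{3}}.

Key step: from the first term \frac{3}{7}: k + 2/3 divides numerator and denominator alike; prefactor 3/7 after cancelling.
Term ratio: r(k) = \frac{9}{2} * (k-\frac{5}{2}) / [(k-\frac{2}{3}) (k+1)] - rational; roots negated = parameters, x = \frac{9}{2}, C = \frac{3}{7}.


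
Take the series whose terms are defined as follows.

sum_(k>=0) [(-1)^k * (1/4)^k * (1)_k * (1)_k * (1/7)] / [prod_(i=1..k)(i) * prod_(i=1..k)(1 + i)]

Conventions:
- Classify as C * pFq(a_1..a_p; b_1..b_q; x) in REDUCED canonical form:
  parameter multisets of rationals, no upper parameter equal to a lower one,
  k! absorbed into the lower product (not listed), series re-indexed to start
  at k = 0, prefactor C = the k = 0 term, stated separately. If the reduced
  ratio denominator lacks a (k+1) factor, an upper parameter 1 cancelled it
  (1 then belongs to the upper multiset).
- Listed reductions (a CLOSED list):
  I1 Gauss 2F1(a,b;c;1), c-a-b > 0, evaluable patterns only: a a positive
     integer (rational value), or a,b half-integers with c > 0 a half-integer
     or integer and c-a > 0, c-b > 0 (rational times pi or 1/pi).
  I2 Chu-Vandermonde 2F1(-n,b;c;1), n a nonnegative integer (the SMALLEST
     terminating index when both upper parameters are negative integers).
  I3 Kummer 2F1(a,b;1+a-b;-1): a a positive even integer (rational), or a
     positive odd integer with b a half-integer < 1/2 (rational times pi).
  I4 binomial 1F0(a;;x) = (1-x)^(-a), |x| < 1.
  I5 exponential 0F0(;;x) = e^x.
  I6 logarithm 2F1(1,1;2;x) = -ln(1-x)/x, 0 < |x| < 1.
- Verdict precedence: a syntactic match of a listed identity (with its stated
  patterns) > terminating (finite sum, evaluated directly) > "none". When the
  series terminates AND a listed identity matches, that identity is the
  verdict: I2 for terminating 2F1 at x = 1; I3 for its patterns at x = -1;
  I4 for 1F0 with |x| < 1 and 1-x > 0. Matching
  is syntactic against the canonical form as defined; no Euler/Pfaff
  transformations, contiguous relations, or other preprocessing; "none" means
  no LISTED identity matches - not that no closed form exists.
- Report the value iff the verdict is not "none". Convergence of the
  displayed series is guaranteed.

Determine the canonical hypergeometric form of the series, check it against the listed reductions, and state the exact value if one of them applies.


Canonical form: C = 1/7 times 2F1 with upper {1, 1}, lower {2}, x = -1/4. Verdict: logarithm (I6) matches (the logarithm: parameters (1,1;2), x = -1/4). Value: (4/7) * ln(5/4).

Structural cue: from the first term 1/7: the product of the first k integers (prefactor 1/7) is k!.
Term ratio: r(k) = (-1/4) * (k+1) (k+1) / [(k+2) (k+1)] - rational in k. x = (-1/4); t_0 = 1/7; negate the roots.


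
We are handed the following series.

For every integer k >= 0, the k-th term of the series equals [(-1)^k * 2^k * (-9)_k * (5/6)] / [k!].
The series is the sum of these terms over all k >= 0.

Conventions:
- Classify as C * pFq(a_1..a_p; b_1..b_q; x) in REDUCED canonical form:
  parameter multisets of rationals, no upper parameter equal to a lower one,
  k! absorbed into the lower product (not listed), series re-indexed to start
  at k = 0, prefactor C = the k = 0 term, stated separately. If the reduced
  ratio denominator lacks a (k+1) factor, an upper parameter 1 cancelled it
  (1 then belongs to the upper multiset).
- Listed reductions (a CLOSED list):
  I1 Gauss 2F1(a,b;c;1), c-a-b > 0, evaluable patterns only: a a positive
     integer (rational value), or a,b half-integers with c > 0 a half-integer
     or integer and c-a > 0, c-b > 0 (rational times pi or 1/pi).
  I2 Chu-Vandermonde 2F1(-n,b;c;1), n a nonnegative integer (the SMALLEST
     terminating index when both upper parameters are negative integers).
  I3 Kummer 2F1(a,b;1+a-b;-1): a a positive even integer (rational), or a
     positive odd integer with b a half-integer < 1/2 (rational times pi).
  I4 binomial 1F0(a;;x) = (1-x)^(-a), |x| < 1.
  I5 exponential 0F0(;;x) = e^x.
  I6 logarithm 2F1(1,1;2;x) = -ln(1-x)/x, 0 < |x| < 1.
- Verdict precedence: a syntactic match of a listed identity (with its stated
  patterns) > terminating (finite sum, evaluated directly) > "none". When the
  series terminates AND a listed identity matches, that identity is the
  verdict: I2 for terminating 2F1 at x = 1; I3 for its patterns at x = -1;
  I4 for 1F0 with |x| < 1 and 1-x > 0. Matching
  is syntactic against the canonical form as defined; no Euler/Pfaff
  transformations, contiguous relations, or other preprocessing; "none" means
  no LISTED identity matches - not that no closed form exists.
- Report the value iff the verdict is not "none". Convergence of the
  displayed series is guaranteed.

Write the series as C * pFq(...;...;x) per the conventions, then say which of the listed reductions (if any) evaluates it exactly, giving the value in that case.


Prefactor 5/6, argument -2: 1F0 with upper {-9} over lower {-}. Verdict: terminating - upper parameter -9 makes this a finite sum (last index 9), evaluated exactly. Value: 32805/2.

Key observation: with t_0 = 5/6, the (-1)^k factor (C = 5/6) folds into the argument's sign.
Consecutive-term ratio: r(k) = (-2) * (k-9) / [(k+1)] - rational; roots negated = parameters, x = (-2), C = 5/6.
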